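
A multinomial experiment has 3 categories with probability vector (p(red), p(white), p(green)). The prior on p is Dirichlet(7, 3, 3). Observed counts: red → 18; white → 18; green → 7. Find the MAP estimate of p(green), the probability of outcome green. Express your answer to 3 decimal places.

MAP estimate of p(green) = 0.170

The posterior is Dirichlet(αᵢ + nᵢ) = Dirichlet(25, 21, 10).
For a Dirichlet(a₁,…,a_K) with all aᵢ > 1, the mode has j-th component (aⱼ − 1)/(Σaᵢ − K).
Here Σaᵢ = 56 and K = 3, so p(green) = (10 − 1)/(56 − 3) = 9/53 ≈ 0.170.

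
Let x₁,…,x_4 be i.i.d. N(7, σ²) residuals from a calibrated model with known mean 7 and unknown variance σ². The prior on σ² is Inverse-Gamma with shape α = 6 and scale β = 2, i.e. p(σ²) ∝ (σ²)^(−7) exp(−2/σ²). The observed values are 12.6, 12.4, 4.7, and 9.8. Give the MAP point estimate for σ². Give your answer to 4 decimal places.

Sum of squared deviations about the known mean: SS = (12.6−7)² + (12.4−7)² + (4.7−7)² + (9.8−7)² = 73.65.
The Normal likelihood contributes (σ²)^(−n/2) exp(−SS/(2σ²)), so the posterior is Inverse-Gamma(α + n/2, β + SS/2) = Inverse-Gamma(8, 38.825).
The mode of Inverse-Gamma(a, b) is b/(a+1) = 38.825/9 ≈ 4.3139.

σ̂²_MAP = 4.3139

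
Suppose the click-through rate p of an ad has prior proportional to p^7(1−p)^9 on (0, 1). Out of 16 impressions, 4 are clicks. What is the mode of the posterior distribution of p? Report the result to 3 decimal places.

The prior density ∝ p^7(1−p)^9 is the kernel of Beta(8, 10).
Data: 4 successes in 16 trials. The binomial likelihood contributes p^4(1−p)^12, so the posterior is Beta(8+4, 10+12) = Beta(12, 22).
For Beta(a, b) with a, b > 1 the mode is (a−1)/(a+b−2) = 11/32 ≈ 0.344.

p̂_MAP = 0.344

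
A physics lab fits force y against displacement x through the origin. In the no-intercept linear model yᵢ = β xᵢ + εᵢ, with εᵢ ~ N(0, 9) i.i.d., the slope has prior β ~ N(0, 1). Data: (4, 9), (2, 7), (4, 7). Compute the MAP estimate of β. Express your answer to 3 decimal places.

β̂_MAP = 1.733

log p(β | y) = −Σ(yᵢ − βxᵢ)²/(2·9) − β²/(2·1) + const.
Setting the derivative to zero: Σxᵢ(yᵢ − βxᵢ)/9 − β/1 = 0, so β = Σxᵢyᵢ / (Σxᵢ² + σ²/τ²).
Σxᵢyᵢ = 4·9 + 2·7 + 4·7 = 78; Σxᵢ² = 36; σ²/τ² = 9.
β̂_MAP = 78 / (36 + 9) = 78/45 ≈ 1.733.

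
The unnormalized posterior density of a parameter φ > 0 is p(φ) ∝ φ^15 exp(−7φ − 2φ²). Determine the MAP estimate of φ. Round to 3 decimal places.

φ̂_MAP = 1.250

ℓ'(φ) = 15/φ − 7 − 4φ. Setting this to zero and multiplying by φ: 4φ² + 7φ − 15 = 0.
φ = (−7 + √(7² + 4·4·15)) / (2·4) = (−7 + √289) / 8 = (−7 + 17)/8 = 5/4.
ℓ''(φ) = −15/φ² − 4 < 0, confirming a maximum.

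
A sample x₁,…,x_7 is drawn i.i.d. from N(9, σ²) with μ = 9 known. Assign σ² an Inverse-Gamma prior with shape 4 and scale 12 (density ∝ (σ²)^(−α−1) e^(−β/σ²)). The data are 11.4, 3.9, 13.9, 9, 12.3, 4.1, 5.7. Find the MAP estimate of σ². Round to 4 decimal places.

σ̂²_MAP = 7.3865

Sum of squared deviations about the known mean: SS = (11.4−9)² + (3.9−9)² + (13.9−9)² + (9−9)² + (12.3−9)² + (4.1−9)² + (5.7−9)² = 101.57.
The Normal likelihood contributes (σ²)^(−n/2) exp(−SS/(2σ²)), so the posterior is Inverse-Gamma(α + n/2, β + SS/2) = Inverse-Gamma(7.5, 62.785).
The mode of Inverse-Gamma(a, b) is b/(a+1) = 62.785/8.5 ≈ 7.3865.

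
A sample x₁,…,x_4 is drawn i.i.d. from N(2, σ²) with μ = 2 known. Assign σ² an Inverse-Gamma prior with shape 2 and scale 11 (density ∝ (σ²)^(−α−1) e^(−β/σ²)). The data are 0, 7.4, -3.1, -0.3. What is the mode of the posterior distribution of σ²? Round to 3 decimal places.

σ̂²_MAP = 8.646

Sum of squared deviations about the known mean: SS = (0−2)² + (7.4−2)² + (-3.1−2)² + (-0.3−2)² = 64.46.
The Normal likelihood contributes (σ²)^(−n/2) exp(−SS/(2σ²)), so the posterior is Inverse-Gamma(α + n/2, β + SS/2) = Inverse-Gamma(4, 43.23).
The mode of Inverse-Gamma(a, b) is b/(a+1) = 43.23/5 ≈ 8.646.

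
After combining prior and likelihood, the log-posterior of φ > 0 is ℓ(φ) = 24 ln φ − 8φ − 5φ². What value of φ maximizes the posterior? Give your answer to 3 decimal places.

φ̂_MAP = 1.200

ℓ'(φ) = 24/φ − 8 − 10φ. Setting this to zero and multiplying by φ: 10φ² + 8φ − 24 = 0.
φ = (−8 + √(8² + 4·10·24)) / (2·10) = (−8 + √1024) / 20 = (−8 + 32)/20 = 6/5.
ℓ''(φ) = −24/φ² − 10 < 0, confirming a maximum.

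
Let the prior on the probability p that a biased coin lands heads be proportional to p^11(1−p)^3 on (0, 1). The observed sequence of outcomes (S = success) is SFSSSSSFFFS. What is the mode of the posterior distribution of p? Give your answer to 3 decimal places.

p̂_MAP = 0.720

The prior density ∝ p^11(1−p)^3 is the kernel of Beta(12, 4).
Data: 7 successes in 11 trials (from the sequence). The binomial likelihood contributes p^7(1−p)^4, so the posterior is Beta(12+7, 4+4) = Beta(19, 8).
For Beta(a, b) with a, b > 1 the mode is (a−1)/(a+b−2) = 18/25 ≈ 0.720.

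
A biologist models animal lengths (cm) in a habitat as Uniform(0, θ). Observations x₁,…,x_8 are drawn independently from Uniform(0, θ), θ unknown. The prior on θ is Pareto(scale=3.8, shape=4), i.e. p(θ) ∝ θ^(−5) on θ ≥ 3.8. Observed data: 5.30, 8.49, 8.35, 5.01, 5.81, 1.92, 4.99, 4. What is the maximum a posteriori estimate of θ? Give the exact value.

The Uniform(0, θ) likelihood is θ^(−n) for θ ≥ max(xᵢ), zero otherwise. Here max(xᵢ) = 8.49.
Posterior ∝ θ^(−5) · θ^(−8) = θ^(−13) on θ ≥ max(3.8, 8.49) = 8.49.
This density is strictly decreasing in θ, so the posterior mode lies at the lower boundary of the support.

θ̂_MAP = 8.49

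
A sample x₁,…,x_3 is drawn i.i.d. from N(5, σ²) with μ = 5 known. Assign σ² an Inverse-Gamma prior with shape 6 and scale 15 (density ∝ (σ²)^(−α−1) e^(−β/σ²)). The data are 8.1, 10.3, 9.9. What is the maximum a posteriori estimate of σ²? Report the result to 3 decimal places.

Sum of squared deviations about the known mean: SS = (8.1−5)² + (10.3−5)² + (9.9−5)² = 61.71.
The Normal likelihood contributes (σ²)^(−n/2) exp(−SS/(2σ²)), so the posterior is Inverse-Gamma(α + n/2, β + SS/2) = Inverse-Gamma(7.5, 45.855).
The mode of Inverse-Gamma(a, b) is b/(a+1) = 45.855/8.5 ≈ 5.395.

σ̂²_MAP = 5.395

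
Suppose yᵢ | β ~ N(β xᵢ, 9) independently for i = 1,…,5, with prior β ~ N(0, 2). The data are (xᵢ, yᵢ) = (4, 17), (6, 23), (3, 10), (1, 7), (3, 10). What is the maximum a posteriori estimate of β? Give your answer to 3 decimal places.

log p(β | y) = −Σ(yᵢ − βxᵢ)²/(2·9) − β²/(2·2) + const.
Setting the derivative to zero: Σxᵢ(yᵢ − βxᵢ)/9 − β/2 = 0, so β = Σxᵢyᵢ / (Σxᵢ² + σ²/τ²).
Σxᵢyᵢ = 4·17 + 6·23 + 3·10 + 1·7 + 3·10 = 273; Σxᵢ² = 71; σ²/τ² = 4.5.
β̂_MAP = 273 / (71 + 4.5) = 273/75.5 ≈ 3.616.

β̂_MAP = 3.616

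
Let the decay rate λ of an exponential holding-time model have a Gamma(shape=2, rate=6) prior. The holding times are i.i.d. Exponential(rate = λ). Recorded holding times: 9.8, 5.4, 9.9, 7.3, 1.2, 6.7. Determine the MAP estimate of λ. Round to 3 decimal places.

λ̂_MAP = 0.151

The Exponential(rate=λ) likelihood is ∝ λ^n e^(−λΣtᵢ). Here n = 6 and Σtᵢ = 9.8 + 5.4 + 9.9 + 7.3 + 1.2 + 6.7 = 40.3.
Posterior ∝ λe^(−6λ) · λ^6e^(−40.3λ) = λ^7e^(−46.3λ), i.e. Gamma(8, 46.3).
Mode = (a−1)/b = 7/46.3 ≈ 0.151.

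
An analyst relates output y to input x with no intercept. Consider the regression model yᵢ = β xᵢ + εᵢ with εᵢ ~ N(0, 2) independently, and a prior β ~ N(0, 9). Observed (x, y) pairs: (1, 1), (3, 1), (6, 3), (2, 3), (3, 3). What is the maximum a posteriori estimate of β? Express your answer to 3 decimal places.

log p(β | y) = −Σ(yᵢ − βxᵢ)²/(2·2) − β²/(2·9) + const.
Setting the derivative to zero: Σxᵢ(yᵢ − βxᵢ)/2 − β/9 = 0, so β = Σxᵢyᵢ / (Σxᵢ² + σ²/τ²).
Σxᵢyᵢ = 1·1 + 3·1 + 6·3 + 2·3 + 3·3 = 37; Σxᵢ² = 59; σ²/τ² = 2/9.
β̂_MAP = 37 / (59 + 2/9) = 37/(533/9) = 333/533 ≈ 0.625.

β̂_MAP = 0.625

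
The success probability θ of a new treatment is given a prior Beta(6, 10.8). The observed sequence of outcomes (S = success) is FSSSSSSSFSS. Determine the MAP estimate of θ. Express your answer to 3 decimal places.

Prior: Beta(6, 10.8).
Data: 9 successes in 11 trials (from the sequence). The binomial likelihood contributes θ^9(1−θ)^2, so the posterior is Beta(6+9, 10.8+2) = Beta(15, 12.8).
For Beta(a, b) with a, b > 1 the mode is (a−1)/(a+b−2) = 14/25.8 ≈ 0.543.

θ̂_MAP = 0.543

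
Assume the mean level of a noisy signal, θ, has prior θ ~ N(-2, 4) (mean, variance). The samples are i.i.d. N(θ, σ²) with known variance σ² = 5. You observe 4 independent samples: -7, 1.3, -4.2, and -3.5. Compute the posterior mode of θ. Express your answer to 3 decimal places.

θ̂_MAP = -3.029

n = 4; x̄ = ((-7) + 1.3 + (-4.2) + (-3.5))/4 = -13.4/4 = -3.35.
For a Normal prior and Normal likelihood with known variance, the posterior is Normal; its mode equals its mean, the precision-weighted average.
Prior precision 1/σ₀² = 1/4 = 0.25; data precision n/σ² = 4/5 = 0.8.
θ̂ = (0.25·(-2) + 0.8·(-3.35)) / (0.25 + 0.8) = (-3.18)/1.05 = -106/35 ≈ -3.029.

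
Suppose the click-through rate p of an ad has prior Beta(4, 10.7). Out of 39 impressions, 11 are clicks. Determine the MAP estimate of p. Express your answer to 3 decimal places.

Prior: Beta(4, 10.7).
Data: 11 successes in 39 trials. The binomial likelihood contributes p^11(1−p)^28, so the posterior is Beta(4+11, 10.7+28) = Beta(15, 38.7).
For Beta(a, b) with a, b > 1 the mode is (a−1)/(a+b−2) = 14/51.7 ≈ 0.271.

p̂_MAP = 0.271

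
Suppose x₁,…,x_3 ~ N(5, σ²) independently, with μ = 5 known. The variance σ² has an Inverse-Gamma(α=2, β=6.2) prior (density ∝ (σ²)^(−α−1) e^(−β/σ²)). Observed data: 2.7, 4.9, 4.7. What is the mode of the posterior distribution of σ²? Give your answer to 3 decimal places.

Sum of squared deviations about the known mean: SS = (2.7−5)² + (4.9−5)² + (4.7−5)² = 5.39.
The Normal likelihood contributes (σ²)^(−n/2) exp(−SS/(2σ²)), so the posterior is Inverse-Gamma(α + n/2, β + SS/2) = Inverse-Gamma(3.5, 8.895).
The mode of Inverse-Gamma(a, b) is b/(a+1) = 8.895/4.5 ≈ 1.977.

σ̂²_MAP = 1.977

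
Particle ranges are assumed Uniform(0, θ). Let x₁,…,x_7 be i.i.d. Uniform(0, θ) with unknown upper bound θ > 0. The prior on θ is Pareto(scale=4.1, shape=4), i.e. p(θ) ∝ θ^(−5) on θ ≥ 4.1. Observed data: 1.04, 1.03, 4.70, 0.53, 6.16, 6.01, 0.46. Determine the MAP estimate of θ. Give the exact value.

The Uniform(0, θ) likelihood is θ^(−n) for θ ≥ max(xᵢ), zero otherwise. Here max(xᵢ) = 6.16.
Posterior ∝ θ^(−5) · θ^(−7) = θ^(−12) on θ ≥ max(4.1, 6.16) = 6.16.
This density is strictly decreasing in θ, so the posterior mode lies at the lower boundary of the support.

θ̂_MAP = 6.16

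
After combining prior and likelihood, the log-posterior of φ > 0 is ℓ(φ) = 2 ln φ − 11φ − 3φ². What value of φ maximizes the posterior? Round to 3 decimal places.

φ̂_MAP = 0.167

ℓ'(φ) = 2/φ − 11 − 6φ. Setting this to zero and multiplying by φ: 6φ² + 11φ − 2 = 0.
φ = (−11 + √(11² + 4·6·2)) / (2·6) = (−11 + √169) / 12 = (−11 + 13)/12 = 1/6.
ℓ''(φ) = −2/φ² − 6 < 0, confirming a maximum.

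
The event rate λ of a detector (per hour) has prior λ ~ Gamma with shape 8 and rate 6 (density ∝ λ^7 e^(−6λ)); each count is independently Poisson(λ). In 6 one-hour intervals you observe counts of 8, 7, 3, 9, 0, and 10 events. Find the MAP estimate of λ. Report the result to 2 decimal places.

Σxᵢ = 8+7+3+9+0+10 = 37, with n = 6.
Posterior ∝ λ^7e^(−6λ) · λ^37e^(−6λ) = λ^44e^(−12λ), i.e. Gamma(shape=45, rate=12).
The mode of a Gamma(a, b) with a ≥ 1 (shape–rate) is (a−1)/b = 44/12 ≈ 3.67.

λ̂_MAP = 3.67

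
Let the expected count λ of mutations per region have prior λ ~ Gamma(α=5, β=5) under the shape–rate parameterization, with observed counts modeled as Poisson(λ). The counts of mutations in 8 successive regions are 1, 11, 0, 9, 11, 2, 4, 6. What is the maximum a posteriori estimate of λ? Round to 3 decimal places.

Σxᵢ = 1+11+0+9+11+2+4+6 = 44, with n = 8.
Posterior ∝ λ^4e^(−5λ) · λ^44e^(−8λ) = λ^48e^(−13λ), i.e. Gamma(shape=49, rate=13).
The mode of a Gamma(a, b) with a ≥ 1 (shape–rate) is (a−1)/b = 48/13 ≈ 3.692.

λ̂_MAP = 3.692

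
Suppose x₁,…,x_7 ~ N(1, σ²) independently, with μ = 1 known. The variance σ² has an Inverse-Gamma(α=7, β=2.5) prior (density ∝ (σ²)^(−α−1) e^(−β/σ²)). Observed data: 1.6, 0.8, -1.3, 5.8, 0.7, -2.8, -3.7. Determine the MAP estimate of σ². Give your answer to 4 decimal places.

σ̂²_MAP = 3.0587

Sum of squared deviations about the known mean: SS = (1.6−1)² + (0.8−1)² + (-1.3−1)² + (5.8−1)² + (0.7−1)² + (-2.8−1)² + (-3.7−1)² = 65.35.
The Normal likelihood contributes (σ²)^(−n/2) exp(−SS/(2σ²)), so the posterior is Inverse-Gamma(α + n/2, β + SS/2) = Inverse-Gamma(10.5, 35.175).
The mode of Inverse-Gamma(a, b) is b/(a+1) = 35.175/11.5 ≈ 3.0587.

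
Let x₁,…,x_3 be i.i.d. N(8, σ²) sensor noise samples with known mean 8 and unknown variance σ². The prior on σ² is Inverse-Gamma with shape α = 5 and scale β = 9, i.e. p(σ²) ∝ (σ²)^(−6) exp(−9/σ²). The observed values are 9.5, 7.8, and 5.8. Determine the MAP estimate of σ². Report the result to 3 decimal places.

σ̂²_MAP = 1.675

Sum of squared deviations about the known mean: SS = (9.5−8)² + (7.8−8)² + (5.8−8)² = 7.13.
The Normal likelihood contributes (σ²)^(−n/2) exp(−SS/(2σ²)), so the posterior is Inverse-Gamma(α + n/2, β + SS/2) = Inverse-Gamma(6.5, 12.565).
The mode of Inverse-Gamma(a, b) is b/(a+1) = 12.565/7.5 ≈ 1.675.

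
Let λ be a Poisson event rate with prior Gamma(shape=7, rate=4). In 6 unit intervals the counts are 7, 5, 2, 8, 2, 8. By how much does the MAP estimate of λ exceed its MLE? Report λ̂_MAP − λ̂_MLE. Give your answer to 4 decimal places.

Σxᵢ = 32. Posterior is Gamma(39, 10); MAP = (39−1)/10 = 38/10 ≈ 3.80000.
MLE = x̄ = 32/6 ≈ 5.33333.
Difference = 38/10 − 32/6 = -23/15 ≈ -1.5333.

MAP − MLE = -1.5333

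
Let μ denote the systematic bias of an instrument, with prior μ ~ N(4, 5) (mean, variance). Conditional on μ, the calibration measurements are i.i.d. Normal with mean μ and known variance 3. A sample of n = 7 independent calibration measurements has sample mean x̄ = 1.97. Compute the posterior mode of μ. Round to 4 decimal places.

n = 7, x̄ = 1.97.
For a Normal prior and Normal likelihood with known variance, the posterior is Normal; its mode equals its mean, the precision-weighted average.
Prior precision 1/σ₀² = 1/5 = 0.2; data precision n/σ² = 7/3.
μ̂ = (0.2·4 + (7/3)·1.97) / (0.2 + 7/3) = (1619/300)/(38/15) = 1619/760 ≈ 2.1303.

μ̂_MAP = 2.1303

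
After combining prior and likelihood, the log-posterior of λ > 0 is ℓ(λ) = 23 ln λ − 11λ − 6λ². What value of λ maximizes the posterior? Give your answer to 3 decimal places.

ℓ'(λ) = 23/λ − 11 − 12λ. Setting this to zero and multiplying by λ: 12λ² + 11λ − 23 = 0.
λ = (−11 + √(11² + 4·12·23)) / (2·12) = (−11 + √1225) / 24 = (−11 + 35)/24 = 1.
ℓ''(λ) = −23/λ² − 12 < 0, confirming a maximum.

λ̂_MAP = 1.000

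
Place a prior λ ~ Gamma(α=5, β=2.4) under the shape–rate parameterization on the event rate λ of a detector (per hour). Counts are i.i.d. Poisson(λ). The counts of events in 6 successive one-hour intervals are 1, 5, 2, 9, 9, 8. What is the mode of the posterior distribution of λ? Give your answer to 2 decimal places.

Σxᵢ = 1+5+2+9+9+8 = 34, with n = 6.
Posterior ∝ λ^4e^(−2.4λ) · λ^34e^(−6λ) = λ^38e^(−8.4λ), i.e. Gamma(shape=39, rate=8.4).
The mode of a Gamma(a, b) with a ≥ 1 (shape–rate) is (a−1)/b = 38/8.4 ≈ 4.52.

λ̂_MAP = 4.52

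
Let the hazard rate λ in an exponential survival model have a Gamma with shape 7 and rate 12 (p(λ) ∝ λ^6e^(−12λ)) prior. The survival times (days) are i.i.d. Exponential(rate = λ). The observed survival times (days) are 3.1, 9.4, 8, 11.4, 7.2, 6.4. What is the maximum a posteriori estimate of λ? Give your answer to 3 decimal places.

λ̂_MAP = 0.209

The Exponential(rate=λ) likelihood is ∝ λ^n e^(−λΣtᵢ). Here n = 6 and Σtᵢ = 3.1 + 9.4 + 8 + 11.4 + 7.2 + 6.4 = 45.5.
Posterior ∝ λ^6e^(−12λ) · λ^6e^(−45.5λ) = λ^12e^(−57.5λ), i.e. Gamma(13, 57.5).
Mode = (a−1)/b = 12/57.5 ≈ 0.209.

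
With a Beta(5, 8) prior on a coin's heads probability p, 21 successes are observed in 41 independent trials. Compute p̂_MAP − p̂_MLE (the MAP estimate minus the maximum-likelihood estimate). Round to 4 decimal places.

Posterior is Beta(26, 28); MAP = (26−1)/(54−2) = 25/52 ≈ 0.48077.
MLE ignores the prior: p̂_MLE = k/n = 21/41 ≈ 0.51220.
Difference = 25/52 − 21/41 = -67/2132 ≈ -0.0314.

MAP − MLE = -0.0314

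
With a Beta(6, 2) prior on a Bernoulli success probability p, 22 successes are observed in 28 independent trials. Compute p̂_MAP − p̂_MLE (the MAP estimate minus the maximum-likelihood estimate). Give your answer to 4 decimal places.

MAP − MLE = 0.0084

Posterior is Beta(28, 8); MAP = (28−1)/(36−2) = 27/34 ≈ 0.79412.
MLE ignores the prior: p̂_MLE = k/n = 22/28 ≈ 0.78571.
Difference = 27/34 − 22/28 = 1/119 ≈ 0.0084.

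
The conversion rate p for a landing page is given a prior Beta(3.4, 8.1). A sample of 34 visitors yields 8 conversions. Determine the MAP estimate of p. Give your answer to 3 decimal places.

Prior: Beta(3.4, 8.1).
Data: 8 successes in 34 trials. The binomial likelihood contributes p^8(1−p)^26, so the posterior is Beta(3.4+8, 8.1+26) = Beta(11.4, 34.1).
For Beta(a, b) with a, b > 1 the mode is (a−1)/(a+b−2) = 10.4/43.5 ≈ 0.239.

p̂_MAP = 0.239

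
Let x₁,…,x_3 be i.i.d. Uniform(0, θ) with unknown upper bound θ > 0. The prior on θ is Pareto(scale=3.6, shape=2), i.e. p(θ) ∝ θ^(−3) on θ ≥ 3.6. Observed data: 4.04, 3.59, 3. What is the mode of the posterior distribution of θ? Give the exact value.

The Uniform(0, θ) likelihood is θ^(−n) for θ ≥ max(xᵢ), zero otherwise. Here max(xᵢ) = 4.04.
Posterior ∝ θ^(−3) · θ^(−3) = θ^(−6) on θ ≥ max(3.6, 4.04) = 4.04.
This density is strictly decreasing in θ, so the posterior mode lies at the lower boundary of the support.

θ̂_MAP = 4.04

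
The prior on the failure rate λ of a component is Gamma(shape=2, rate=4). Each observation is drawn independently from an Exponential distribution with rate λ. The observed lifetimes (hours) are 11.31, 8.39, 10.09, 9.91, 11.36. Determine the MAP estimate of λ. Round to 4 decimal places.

The Exponential(rate=λ) likelihood is ∝ λ^n e^(−λΣtᵢ). Here n = 5 and Σtᵢ = 11.31 + 8.39 + 10.09 + 9.91 + 11.36 = 51.06.
Posterior ∝ λe^(−4λ) · λ^5e^(−51.06λ) = λ^6e^(−55.06λ), i.e. Gamma(7, 55.06).
Mode = (a−1)/b = 6/55.06 ≈ 0.1090.

λ̂_MAP = 0.1090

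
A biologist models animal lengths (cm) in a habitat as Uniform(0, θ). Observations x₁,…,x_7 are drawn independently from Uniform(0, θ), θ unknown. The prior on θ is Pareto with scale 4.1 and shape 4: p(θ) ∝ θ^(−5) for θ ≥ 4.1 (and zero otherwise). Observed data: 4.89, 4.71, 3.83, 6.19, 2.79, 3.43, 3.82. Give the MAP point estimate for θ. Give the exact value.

The Uniform(0, θ) likelihood is θ^(−n) for θ ≥ max(xᵢ), zero otherwise. Here max(xᵢ) = 6.19.
Posterior ∝ θ^(−5) · θ^(−7) = θ^(−12) on θ ≥ max(4.1, 6.19) = 6.19.
This density is strictly decreasing in θ, so the posterior mode lies at the lower boundary of the support.

θ̂_MAP = 6.19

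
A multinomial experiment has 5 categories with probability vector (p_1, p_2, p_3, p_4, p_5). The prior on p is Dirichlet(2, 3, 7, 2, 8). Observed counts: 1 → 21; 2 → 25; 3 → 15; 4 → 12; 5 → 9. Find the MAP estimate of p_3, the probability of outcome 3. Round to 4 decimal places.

MAP estimate: 0.2121

The posterior is Dirichlet(αᵢ + nᵢ) = Dirichlet(23, 28, 22, 14, 17).
For a Dirichlet(a₁,…,a_K) with all aᵢ > 1, the mode has j-th component (aⱼ − 1)/(Σaᵢ − K).
Here Σaᵢ = 104 and K = 5, so p_3 = (22 − 1)/(104 − 5) = 21/99 ≈ 0.2121.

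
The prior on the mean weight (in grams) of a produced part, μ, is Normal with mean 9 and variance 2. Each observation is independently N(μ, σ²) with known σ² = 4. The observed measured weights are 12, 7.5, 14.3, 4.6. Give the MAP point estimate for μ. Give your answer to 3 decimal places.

μ̂_MAP = 9.400

n = 4; x̄ = (12 + 7.5 + 14.3 + 4.6)/4 = 38.4/4 = 9.6.
For a Normal prior and Normal likelihood with known variance, the posterior is Normal; its mode equals its mean, the precision-weighted average.
Prior precision 1/σ₀² = 1/2 = 0.5; data precision n/σ² = 4/4 = 1.
μ̂ = (0.5·9 + 1·9.6) / (0.5 + 1) = 14.1/1.5 = 9.400.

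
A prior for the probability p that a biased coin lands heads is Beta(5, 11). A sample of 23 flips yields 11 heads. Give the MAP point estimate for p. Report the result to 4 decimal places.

p̂_MAP = 0.4054

Prior: Beta(5, 11).
Data: 11 successes in 23 trials. The binomial likelihood contributes p^11(1−p)^12, so the posterior is Beta(5+11, 11+12) = Beta(16, 23).
For Beta(a, b) with a, b > 1 the mode is (a−1)/(a+b−2) = 15/37 ≈ 0.4054.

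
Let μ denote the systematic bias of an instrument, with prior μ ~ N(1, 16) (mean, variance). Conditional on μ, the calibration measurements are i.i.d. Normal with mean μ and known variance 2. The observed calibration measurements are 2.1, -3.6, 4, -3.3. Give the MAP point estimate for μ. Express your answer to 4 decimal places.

μ̂_MAP = -0.1636

n = 4; x̄ = (2.1 + (-3.6) + 4 + (-3.3))/4 = -0.8/4 = -0.2.
For a Normal prior and Normal likelihood with known variance, the posterior is Normal; its mode equals its mean, the precision-weighted average.
Prior precision 1/σ₀² = 1/16 = 0.0625; data precision n/σ² = 4/2 = 2.
μ̂ = (0.0625·1 + 2·(-0.2)) / (0.0625 + 2) = (-0.3375)/2.0625 = -9/55 ≈ -0.1636.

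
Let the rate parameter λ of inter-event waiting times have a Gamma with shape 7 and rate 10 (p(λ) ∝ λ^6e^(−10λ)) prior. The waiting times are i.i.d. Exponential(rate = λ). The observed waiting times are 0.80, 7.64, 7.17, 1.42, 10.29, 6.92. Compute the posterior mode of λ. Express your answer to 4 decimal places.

λ̂_MAP = 0.2712

The Exponential(rate=λ) likelihood is ∝ λ^n e^(−λΣtᵢ). Here n = 6 and Σtᵢ = 0.80 + 7.64 + 7.17 + 1.42 + 10.29 + 6.92 = 34.24.
Posterior ∝ λ^6e^(−10λ) · λ^6e^(−34.24λ) = λ^12e^(−44.24λ), i.e. Gamma(13, 44.24).
Mode = (a−1)/b = 12/44.24 ≈ 0.2712.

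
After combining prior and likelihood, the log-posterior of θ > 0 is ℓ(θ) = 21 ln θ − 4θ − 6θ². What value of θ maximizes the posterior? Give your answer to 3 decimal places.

θ̂_MAP = 1.167

ℓ'(θ) = 21/θ − 4 − 12θ. Setting this to zero and multiplying by θ: 12θ² + 4θ − 21 = 0.
θ = (−4 + √(4² + 4·12·21)) / (2·12) = (−4 + √1024) / 24 = (−4 + 32)/24 = 7/6.
ℓ''(θ) = −21/θ² − 12 < 0, confirming a maximum.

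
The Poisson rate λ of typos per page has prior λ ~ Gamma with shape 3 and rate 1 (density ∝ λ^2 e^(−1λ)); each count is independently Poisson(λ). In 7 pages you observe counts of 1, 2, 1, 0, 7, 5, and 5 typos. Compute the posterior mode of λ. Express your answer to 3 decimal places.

Σxᵢ = 1+2+1+0+7+5+5 = 21, with n = 7.
Posterior ∝ λ^2e^(−1λ) · λ^21e^(−7λ) = λ^23e^(−8λ), i.e. Gamma(shape=24, rate=8).
The mode of a Gamma(a, b) with a ≥ 1 (shape–rate) is (a−1)/b = 23/8 ≈ 2.875.

λ̂_MAP = 2.875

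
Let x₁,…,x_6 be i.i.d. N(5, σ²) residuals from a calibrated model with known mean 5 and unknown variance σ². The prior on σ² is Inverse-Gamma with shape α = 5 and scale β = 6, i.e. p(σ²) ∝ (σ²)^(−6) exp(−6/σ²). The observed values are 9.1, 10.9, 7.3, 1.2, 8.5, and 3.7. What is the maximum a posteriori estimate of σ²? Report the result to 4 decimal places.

Sum of squared deviations about the known mean: SS = (9.1−5)² + (10.9−5)² + (7.3−5)² + (1.2−5)² + (8.5−5)² + (3.7−5)² = 85.29.
The Normal likelihood contributes (σ²)^(−n/2) exp(−SS/(2σ²)), so the posterior is Inverse-Gamma(α + n/2, β + SS/2) = Inverse-Gamma(8, 48.645).
The mode of Inverse-Gamma(a, b) is b/(a+1) = 48.645/9 ≈ 5.4050.

σ̂²_MAP = 5.4050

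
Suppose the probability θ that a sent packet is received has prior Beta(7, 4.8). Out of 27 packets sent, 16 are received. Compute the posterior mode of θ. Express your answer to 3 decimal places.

Prior: Beta(7, 4.8).
Data: 16 successes in 27 trials. The binomial likelihood contributes θ^16(1−θ)^11, so the posterior is Beta(7+16, 4.8+11) = Beta(23, 15.8).
For Beta(a, b) with a, b > 1 the mode is (a−1)/(a+b−2) = 22/36.8 ≈ 0.598.

θ̂_MAP = 0.598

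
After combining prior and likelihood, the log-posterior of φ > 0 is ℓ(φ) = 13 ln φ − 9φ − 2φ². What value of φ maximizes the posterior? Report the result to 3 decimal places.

φ̂_MAP = 1.000

ℓ'(φ) = 13/φ − 9 − 4φ. Setting this to zero and multiplying by φ: 4φ² + 9φ − 13 = 0.
φ = (−9 + √(9² + 4·4·13)) / (2·4) = (−9 + √289) / 8 = (−9 + 17)/8 = 1.
ℓ''(φ) = −13/φ² − 4 < 0, confirming a maximum.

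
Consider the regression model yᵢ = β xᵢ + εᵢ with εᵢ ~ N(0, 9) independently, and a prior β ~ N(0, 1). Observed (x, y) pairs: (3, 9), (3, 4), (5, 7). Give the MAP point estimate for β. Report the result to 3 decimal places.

log p(β | y) = −Σ(yᵢ − βxᵢ)²/(2·9) − β²/(2·1) + const.
Setting the derivative to zero: Σxᵢ(yᵢ − βxᵢ)/9 − β/1 = 0, so β = Σxᵢyᵢ / (Σxᵢ² + σ²/τ²).
Σxᵢyᵢ = 3·9 + 3·4 + 5·7 = 74; Σxᵢ² = 43; σ²/τ² = 9.
β̂_MAP = 74 / (43 + 9) = 74/52 ≈ 1.423.

β̂_MAP = 1.423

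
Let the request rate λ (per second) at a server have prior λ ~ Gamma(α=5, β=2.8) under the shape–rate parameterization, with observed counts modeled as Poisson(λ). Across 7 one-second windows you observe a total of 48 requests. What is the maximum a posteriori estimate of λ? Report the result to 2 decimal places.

λ̂_MAP = 5.31

Σxᵢ = 48, n = 7.
Posterior ∝ λ^4e^(−2.8λ) · λ^48e^(−7λ) = λ^52e^(−9.8λ), i.e. Gamma(shape=53, rate=9.8).
The mode of a Gamma(a, b) with a ≥ 1 (shape–rate) is (a−1)/b = 52/9.8 ≈ 5.31.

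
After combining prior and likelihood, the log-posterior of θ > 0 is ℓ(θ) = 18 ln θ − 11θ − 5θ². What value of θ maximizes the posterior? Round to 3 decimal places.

θ̂_MAP = 0.900

ℓ'(θ) = 18/θ − 11 − 10θ. Setting this to zero and multiplying by θ: 10θ² + 11θ − 18 = 0.
θ = (−11 + √(11² + 4·10·18)) / (2·10) = (−11 + √841) / 20 = (−11 + 29)/20 = 9/10.
ℓ''(θ) = −18/θ² − 10 < 0, confirming a maximum.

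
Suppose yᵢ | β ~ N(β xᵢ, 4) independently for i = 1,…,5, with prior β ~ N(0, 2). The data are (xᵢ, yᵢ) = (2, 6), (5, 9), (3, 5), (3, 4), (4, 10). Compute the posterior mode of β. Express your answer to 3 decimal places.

log p(β | y) = −Σ(yᵢ − βxᵢ)²/(2·4) − β²/(2·2) + const.
Setting the derivative to zero: Σxᵢ(yᵢ − βxᵢ)/4 − β/2 = 0, so β = Σxᵢyᵢ / (Σxᵢ² + σ²/τ²).
Σxᵢyᵢ = 2·6 + 5·9 + 3·5 + 3·4 + 4·10 = 124; Σxᵢ² = 63; σ²/τ² = 2.
β̂_MAP = 124 / (63 + 2) = 124/65 ≈ 1.908.

β̂_MAP = 1.908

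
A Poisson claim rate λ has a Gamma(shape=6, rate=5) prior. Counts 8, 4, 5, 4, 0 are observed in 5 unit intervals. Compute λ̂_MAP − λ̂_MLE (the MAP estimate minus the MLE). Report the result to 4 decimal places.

MAP − MLE = -1.6000

Σxᵢ = 21. Posterior is Gamma(27, 10); MAP = (27−1)/10 = 26/10 ≈ 2.60000.
MLE = x̄ = 21/5 ≈ 4.20000.
Difference = 26/10 − 21/5 = -8/5 ≈ -1.6000.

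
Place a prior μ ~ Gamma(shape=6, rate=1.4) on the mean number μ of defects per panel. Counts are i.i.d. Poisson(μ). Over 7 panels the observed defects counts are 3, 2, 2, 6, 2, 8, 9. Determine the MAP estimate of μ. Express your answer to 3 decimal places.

Σxᵢ = 3+2+2+6+2+8+9 = 32, with n = 7.
Posterior ∝ μ^5e^(−1.4μ) · μ^32e^(−7μ) = μ^37e^(−8.4μ), i.e. Gamma(shape=38, rate=8.4).
The mode of a Gamma(a, b) with a ≥ 1 (shape–rate) is (a−1)/b = 37/8.4 ≈ 4.405.

μ̂_MAP = 4.405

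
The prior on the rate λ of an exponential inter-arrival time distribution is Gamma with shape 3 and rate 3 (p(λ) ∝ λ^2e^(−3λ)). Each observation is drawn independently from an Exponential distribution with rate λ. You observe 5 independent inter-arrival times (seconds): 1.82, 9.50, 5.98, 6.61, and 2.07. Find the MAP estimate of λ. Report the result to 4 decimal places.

The Exponential(rate=λ) likelihood is ∝ λ^n e^(−λΣtᵢ). Here n = 5 and Σtᵢ = 1.82 + 9.50 + 5.98 + 6.61 + 2.07 = 25.98.
Posterior ∝ λ^2e^(−3λ) · λ^5e^(−25.98λ) = λ^7e^(−28.98λ), i.e. Gamma(8, 28.98).
Mode = (a−1)/b = 7/28.98 ≈ 0.2415.

λ̂_MAP = 0.2415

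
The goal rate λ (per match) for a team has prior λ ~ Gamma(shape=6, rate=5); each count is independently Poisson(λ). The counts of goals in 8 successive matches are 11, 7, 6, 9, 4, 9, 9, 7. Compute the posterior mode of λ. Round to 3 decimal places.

λ̂_MAP = 5.154

Σxᵢ = 11+7+6+9+4+9+9+7 = 62, with n = 8.
Posterior ∝ λ^5e^(−5λ) · λ^62e^(−8λ) = λ^67e^(−13λ), i.e. Gamma(shape=68, rate=13).
The mode of a Gamma(a, b) with a ≥ 1 (shape–rate) is (a−1)/b = 67/13 ≈ 5.154.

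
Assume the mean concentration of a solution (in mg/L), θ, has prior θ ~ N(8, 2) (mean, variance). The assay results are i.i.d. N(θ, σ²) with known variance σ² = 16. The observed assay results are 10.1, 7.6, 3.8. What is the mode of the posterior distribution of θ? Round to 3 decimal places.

θ̂_MAP = 7.773

n = 3; x̄ = (10.1 + 7.6 + 3.8)/3 = 21.5/3 = 43/6 ≈ 7.1667.
For a Normal prior and Normal likelihood with known variance, the posterior is Normal; its mode equals its mean, the precision-weighted average.
Prior precision 1/σ₀² = 1/2 = 0.5; data precision n/σ² = 3/16 = 0.1875.
θ̂ = (0.5·8 + 0.1875·(43/6)) / (0.5 + 0.1875) = 5.34375/0.6875 = 171/22 ≈ 7.773.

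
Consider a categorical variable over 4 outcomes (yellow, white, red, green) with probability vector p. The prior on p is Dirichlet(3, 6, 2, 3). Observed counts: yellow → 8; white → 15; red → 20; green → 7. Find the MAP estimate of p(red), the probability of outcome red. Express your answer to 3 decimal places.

The posterior is Dirichlet(αᵢ + nᵢ) = Dirichlet(11, 21, 22, 10).
For a Dirichlet(a₁,…,a_K) with all aᵢ > 1, the mode has j-th component (aⱼ − 1)/(Σaᵢ − K).
Here Σaᵢ = 64 and K = 4, so p(red) = (22 − 1)/(64 − 4) = 21/60 ≈ 0.350.

MAP estimate of p(red) = 0.350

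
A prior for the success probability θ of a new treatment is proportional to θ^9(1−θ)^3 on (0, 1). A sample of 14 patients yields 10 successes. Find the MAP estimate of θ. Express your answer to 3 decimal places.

θ̂_MAP = 0.731

The prior density ∝ θ^9(1−θ)^3 is the kernel of Beta(10, 4).
Data: 10 successes in 14 trials. The binomial likelihood contributes θ^10(1−θ)^4, so the posterior is Beta(10+10, 4+4) = Beta(20, 8).
For Beta(a, b) with a, b > 1 the mode is (a−1)/(a+b−2) = 19/26 ≈ 0.731.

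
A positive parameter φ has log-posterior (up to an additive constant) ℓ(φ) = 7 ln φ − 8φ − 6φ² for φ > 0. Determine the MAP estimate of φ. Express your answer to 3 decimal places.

φ̂_MAP = 0.500

ℓ'(φ) = 7/φ − 8 − 12φ. Setting this to zero and multiplying by φ: 12φ² + 8φ − 7 = 0.
φ = (−8 + √(8² + 4·12·7)) / (2·12) = (−8 + √400) / 24 = (−8 + 20)/24 = 1/2.
ℓ''(φ) = −7/φ² − 12 < 0, confirming a maximum.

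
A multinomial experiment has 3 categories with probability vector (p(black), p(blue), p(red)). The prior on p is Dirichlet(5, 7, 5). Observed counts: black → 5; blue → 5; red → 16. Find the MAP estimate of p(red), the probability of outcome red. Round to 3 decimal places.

MAP estimate of p(red) = 0.500

The posterior is Dirichlet(αᵢ + nᵢ) = Dirichlet(10, 12, 21).
For a Dirichlet(a₁,…,a_K) with all aᵢ > 1, the mode has j-th component (aⱼ − 1)/(Σaᵢ − K).
Here Σaᵢ = 43 and K = 3, so p(red) = (21 − 1)/(43 − 3) = 20/40 ≈ 0.500.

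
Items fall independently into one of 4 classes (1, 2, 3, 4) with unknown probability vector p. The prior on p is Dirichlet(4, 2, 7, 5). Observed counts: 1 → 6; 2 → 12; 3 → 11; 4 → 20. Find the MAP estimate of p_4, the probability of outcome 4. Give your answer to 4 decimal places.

MAP estimate: 0.3810

The posterior is Dirichlet(αᵢ + nᵢ) = Dirichlet(10, 14, 18, 25).
For a Dirichlet(a₁,…,a_K) with all aᵢ > 1, the mode has j-th component (aⱼ − 1)/(Σaᵢ − K).
Here Σaᵢ = 67 and K = 4, so p_4 = (25 − 1)/(67 − 4) = 24/63 ≈ 0.3810.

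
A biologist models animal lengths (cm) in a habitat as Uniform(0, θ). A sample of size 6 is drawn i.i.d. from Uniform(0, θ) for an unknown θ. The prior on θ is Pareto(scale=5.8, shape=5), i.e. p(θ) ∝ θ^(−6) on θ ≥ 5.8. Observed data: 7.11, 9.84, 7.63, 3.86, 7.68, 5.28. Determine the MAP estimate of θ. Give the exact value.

The Uniform(0, θ) likelihood is θ^(−n) for θ ≥ max(xᵢ), zero otherwise. Here max(xᵢ) = 9.84.
Posterior ∝ θ^(−6) · θ^(−6) = θ^(−12) on θ ≥ max(5.8, 9.84) = 9.84.
This density is strictly decreasing in θ, so the posterior mode lies at the lower boundary of the support.

θ̂_MAP = 9.84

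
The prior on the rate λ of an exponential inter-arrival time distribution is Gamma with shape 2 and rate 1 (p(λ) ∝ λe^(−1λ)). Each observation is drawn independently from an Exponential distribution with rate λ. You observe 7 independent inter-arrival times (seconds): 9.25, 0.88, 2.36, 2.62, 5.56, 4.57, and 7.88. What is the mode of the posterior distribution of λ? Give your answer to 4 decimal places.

The Exponential(rate=λ) likelihood is ∝ λ^n e^(−λΣtᵢ). Here n = 7 and Σtᵢ = 9.25 + 0.88 + 2.36 + 2.62 + 5.56 + 4.57 + 7.88 = 33.12.
Posterior ∝ λe^(−1λ) · λ^7e^(−33.12λ) = λ^8e^(−34.12λ), i.e. Gamma(9, 34.12).
Mode = (a−1)/b = 8/34.12 ≈ 0.2345.

λ̂_MAP = 0.2345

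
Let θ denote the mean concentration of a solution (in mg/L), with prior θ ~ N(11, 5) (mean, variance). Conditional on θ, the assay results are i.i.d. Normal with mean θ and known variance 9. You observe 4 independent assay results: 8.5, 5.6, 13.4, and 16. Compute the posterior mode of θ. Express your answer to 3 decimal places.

n = 4; x̄ = (8.5 + 5.6 + 13.4 + 16)/4 = 43.5/4 = 10.875.
For a Normal prior and Normal likelihood with known variance, the posterior is Normal; its mode equals its mean, the precision-weighted average.
Prior precision 1/σ₀² = 1/5 = 0.2; data precision n/σ² = 4/9.
θ̂ = (0.2·11 + (4/9)·10.875) / (0.2 + 4/9) = (211/30)/(29/45) = 633/58 ≈ 10.914.

θ̂_MAP = 10.914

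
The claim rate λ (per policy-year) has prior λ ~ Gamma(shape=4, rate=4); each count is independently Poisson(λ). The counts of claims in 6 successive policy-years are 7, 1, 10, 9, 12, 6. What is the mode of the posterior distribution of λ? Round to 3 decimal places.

Σxᵢ = 7+1+10+9+12+6 = 45, with n = 6.
Posterior ∝ λ^3e^(−4λ) · λ^45e^(−6λ) = λ^48e^(−10λ), i.e. Gamma(shape=49, rate=10).
The mode of a Gamma(a, b) with a ≥ 1 (shape–rate) is (a−1)/b = 48/10 ≈ 4.800.

λ̂_MAP = 4.800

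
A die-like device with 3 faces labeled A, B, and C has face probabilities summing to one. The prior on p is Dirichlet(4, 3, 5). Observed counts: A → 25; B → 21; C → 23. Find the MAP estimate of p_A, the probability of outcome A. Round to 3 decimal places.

The posterior is Dirichlet(αᵢ + nᵢ) = Dirichlet(29, 24, 28).
For a Dirichlet(a₁,…,a_K) with all aᵢ > 1, the mode has j-th component (aⱼ − 1)/(Σaᵢ − K).
Here Σaᵢ = 81 and K = 3, so p_A = (29 − 1)/(81 − 3) = 28/78 ≈ 0.359.

MAP estimate of p_A = 0.359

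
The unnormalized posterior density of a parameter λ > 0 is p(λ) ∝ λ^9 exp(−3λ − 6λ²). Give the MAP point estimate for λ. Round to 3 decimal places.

ℓ'(λ) = 9/λ − 3 − 12λ. Setting this to zero and multiplying by λ: 12λ² + 3λ − 9 = 0.
λ = (−3 + √(3² + 4·12·9)) / (2·12) = (−3 + √441) / 24 = (−3 + 21)/24 = 3/4.
ℓ''(λ) = −9/λ² − 12 < 0, confirming a maximum.

λ̂_MAP = 0.750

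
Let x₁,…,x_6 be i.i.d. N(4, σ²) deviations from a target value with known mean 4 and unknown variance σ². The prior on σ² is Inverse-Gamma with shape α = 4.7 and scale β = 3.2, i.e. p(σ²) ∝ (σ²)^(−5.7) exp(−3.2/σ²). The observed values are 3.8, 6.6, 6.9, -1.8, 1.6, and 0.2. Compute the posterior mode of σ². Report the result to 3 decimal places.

Sum of squared deviations about the known mean: SS = (3.8−4)² + (6.6−4)² + (6.9−4)² + (-1.8−4)² + (1.6−4)² + (0.2−4)² = 69.05.
The Normal likelihood contributes (σ²)^(−n/2) exp(−SS/(2σ²)), so the posterior is Inverse-Gamma(α + n/2, β + SS/2) = Inverse-Gamma(7.7, 37.725).
The mode of Inverse-Gamma(a, b) is b/(a+1) = 37.725/8.7 ≈ 4.336.

σ̂²_MAP = 4.336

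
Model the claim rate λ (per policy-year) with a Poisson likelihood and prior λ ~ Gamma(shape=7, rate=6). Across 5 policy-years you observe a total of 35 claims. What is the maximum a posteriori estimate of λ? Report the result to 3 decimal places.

Σxᵢ = 35, n = 5.
Posterior ∝ λ^6e^(−6λ) · λ^35e^(−5λ) = λ^41e^(−11λ), i.e. Gamma(shape=42, rate=11).
The mode of a Gamma(a, b) with a ≥ 1 (shape–rate) is (a−1)/b = 41/11 ≈ 3.727.

λ̂_MAP = 3.727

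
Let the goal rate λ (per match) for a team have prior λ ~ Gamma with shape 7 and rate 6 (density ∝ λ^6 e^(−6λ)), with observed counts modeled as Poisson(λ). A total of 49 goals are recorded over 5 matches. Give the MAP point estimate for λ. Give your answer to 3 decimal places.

λ̂_MAP = 5.000

Σxᵢ = 49, n = 5.
Posterior ∝ λ^6e^(−6λ) · λ^49e^(−5λ) = λ^55e^(−11λ), i.e. Gamma(shape=56, rate=11).
The mode of a Gamma(a, b) with a ≥ 1 (shape–rate) is (a−1)/b = 55/11 ≈ 5.000.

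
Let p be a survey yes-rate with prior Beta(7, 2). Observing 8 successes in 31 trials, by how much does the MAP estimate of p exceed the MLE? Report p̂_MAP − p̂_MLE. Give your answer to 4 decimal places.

MAP − MLE = 0.1104

Posterior is Beta(15, 25); MAP = (15−1)/(40−2) = 14/38 ≈ 0.36842.
MLE ignores the prior: p̂_MLE = k/n = 8/31 ≈ 0.25806.
Difference = 14/38 − 8/31 = 65/589 ≈ 0.1104.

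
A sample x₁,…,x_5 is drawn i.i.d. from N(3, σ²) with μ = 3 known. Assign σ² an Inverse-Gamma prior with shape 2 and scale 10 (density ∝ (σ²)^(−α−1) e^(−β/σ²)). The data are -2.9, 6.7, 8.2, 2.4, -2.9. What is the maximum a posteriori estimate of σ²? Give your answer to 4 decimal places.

Sum of squared deviations about the known mean: SS = (-2.9−3)² + (6.7−3)² + (8.2−3)² + (2.4−3)² + (-2.9−3)² = 110.71.
The Normal likelihood contributes (σ²)^(−n/2) exp(−SS/(2σ²)), so the posterior is Inverse-Gamma(α + n/2, β + SS/2) = Inverse-Gamma(4.5, 65.355).
The mode of Inverse-Gamma(a, b) is b/(a+1) = 65.355/5.5 ≈ 11.8827.

σ̂²_MAP = 11.8827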